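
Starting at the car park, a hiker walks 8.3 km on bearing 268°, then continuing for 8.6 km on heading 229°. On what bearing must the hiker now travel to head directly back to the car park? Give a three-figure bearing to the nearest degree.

068°

Leg 1 (268°, 8.3 km): east 8.3 sin 268° = -8.29, north 8.3 cos 268° = -0.29
Leg 2 (229°, 8.6 km): east 8.6 sin 229° = -6.49, north 8.6 cos 229° = -5.64
Net displacement: -14.79 east, -5.93 north. Direction back to start is (14.79, 5.93): bearing = atan2(14.79, 5.93) mod 360° = 68.14° ≈ 068°.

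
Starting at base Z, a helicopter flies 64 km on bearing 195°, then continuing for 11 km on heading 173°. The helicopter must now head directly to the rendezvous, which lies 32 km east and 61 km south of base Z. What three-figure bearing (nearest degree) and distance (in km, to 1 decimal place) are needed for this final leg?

076°, 48.7 km

Leg 1 (195°, 64 km): east 64 sin 195° = -16.56, north 64 cos 195° = -61.82
Leg 2 (173°, 11 km): east 11 sin 173° = 1.34, north 11 cos 173° = -10.92
Current position: (-15.22, -72.74). Target: (32, -61). Remaining: Δeast = 47.22, Δnorth = 11.74.
Bearing = atan2(47.22, 11.74) mod 360° = 76.04°; distance = √((47.22)² + (11.74)²) = 48.661 km.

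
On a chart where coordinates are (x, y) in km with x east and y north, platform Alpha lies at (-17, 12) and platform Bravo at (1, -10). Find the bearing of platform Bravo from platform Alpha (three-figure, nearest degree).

141°

Δeast = 1 − -17 = 18.00; Δnorth = -10 − 12 = -22.00.
Bearing = atan2(Δeast, Δnorth) mod 360° = 140.71° ≈ 141°.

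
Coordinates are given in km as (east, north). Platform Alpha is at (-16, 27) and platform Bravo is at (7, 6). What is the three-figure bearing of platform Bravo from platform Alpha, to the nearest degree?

Δeast = 7 − -16 = 23.00; Δnorth = 6 − 27 = -21.00.
Bearing = atan2(Δeast, Δnorth) mod 360° = 132.40° ≈ 132°.

132°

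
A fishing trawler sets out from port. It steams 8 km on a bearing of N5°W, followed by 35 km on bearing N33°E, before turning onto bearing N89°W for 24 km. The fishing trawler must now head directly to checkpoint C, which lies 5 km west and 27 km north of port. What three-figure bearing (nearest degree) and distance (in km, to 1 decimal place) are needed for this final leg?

177°, 10.8 km

Leg 1 (N5°W, 8 km): east 8 sin 355° = -0.70, north 8 cos 355° = 7.97
Leg 2 (N33°E, 35 km): east 35 sin 33° = 19.06, north 35 cos 33° = 29.35
Leg 3 (N89°W, 24 km): east 24 sin 271° = -24.00, north 24 cos 271° = 0.42
Current position: (-5.63, 37.74). Target: (-5, 27). Remaining: Δeast = 0.63, Δnorth = -10.74.
Bearing = atan2(0.63, -10.74) mod 360° = 176.64°; distance = √((0.63)² + (-10.74)²) = 10.760 km.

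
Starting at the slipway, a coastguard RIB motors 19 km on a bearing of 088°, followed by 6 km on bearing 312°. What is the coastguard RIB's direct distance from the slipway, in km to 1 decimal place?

Leg 1 (088°, 19 km): east 19 sin 88° = 18.99, north 19 cos 88° = 0.66
Leg 2 (312°, 6 km): east 6 sin 312° = -4.46, north 6 cos 312° = 4.01
Net: 14.53 east, 4.68 north. Distance = √((14.53)² + (4.68)²) = 15.264 km.

15.3 km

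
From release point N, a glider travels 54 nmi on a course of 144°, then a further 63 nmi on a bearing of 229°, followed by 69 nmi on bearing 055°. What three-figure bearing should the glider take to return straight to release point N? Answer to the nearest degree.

318°

Leg 1 (144°, 54 nmi): east 54 sin 144° = 31.74, north 54 cos 144° = -43.69
Leg 2 (229°, 63 nmi): east 63 sin 229° = -47.55, north 63 cos 229° = -41.33
Leg 3 (055°, 69 nmi): east 69 sin 55° = 56.52, north 69 cos 55° = 39.58
Net displacement: 40.72 east, -45.44 north. Direction back to start is (-40.72, 45.44): bearing = atan2(-40.72, 45.44) mod 360° = 318.14° ≈ 318°.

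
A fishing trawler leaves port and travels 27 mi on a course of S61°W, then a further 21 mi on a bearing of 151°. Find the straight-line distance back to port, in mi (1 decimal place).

34.2 mi

Leg 1 (S61°W, 27 mi): east 27 sin 241° = -23.61, north 27 cos 241° = -13.09
Leg 2 (151°, 21 mi): east 21 sin 151° = 10.18, north 21 cos 151° = -18.37
Net: -13.43 east, -31.46 north. Distance = √((-13.43)² + (-31.46)²) = 34.205 mi.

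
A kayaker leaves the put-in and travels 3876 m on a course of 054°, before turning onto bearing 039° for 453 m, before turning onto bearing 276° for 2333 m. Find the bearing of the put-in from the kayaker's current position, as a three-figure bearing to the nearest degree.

201°

Leg 1 (054°, 3876 m): east 3876 sin 54° = 3135.75, north 3876 cos 54° = 2278.26
Leg 2 (039°, 453 m): east 453 sin 39° = 285.08, north 453 cos 39° = 352.05
Leg 3 (276°, 2333 m): east 2333 sin 276° = -2320.22, north 2333 cos 276° = 243.86
Net displacement: 1100.61 east, 2874.17 north. Direction back to start is (-1100.61, -2874.17): bearing = atan2(-1100.61, -2874.17) mod 360° = 200.95° ≈ 201°.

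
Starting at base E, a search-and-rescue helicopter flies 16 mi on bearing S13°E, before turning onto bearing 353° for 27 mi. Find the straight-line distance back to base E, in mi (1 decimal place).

Leg 1 (S13°E, 16 mi): east 16 sin 167° = 3.60, north 16 cos 167° = -15.59
Leg 2 (353°, 27 mi): east 27 sin 353° = -3.29, north 27 cos 353° = 26.80
Net: 0.31 east, 11.21 north. Distance = √((0.31)² + (11.21)²) = 11.213 mi.

11.2 mi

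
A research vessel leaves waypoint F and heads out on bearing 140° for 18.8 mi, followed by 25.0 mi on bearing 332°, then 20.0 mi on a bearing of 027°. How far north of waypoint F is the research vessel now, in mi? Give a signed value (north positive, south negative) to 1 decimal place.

25.5 mi

Leg 1 (140°, 18.8 mi): east 18.8 sin 140° = 12.08, north 18.8 cos 140° = -14.40
Leg 2 (332°, 25.0 mi): east 25.0 sin 332° = -11.74, north 25.0 cos 332° = 22.07
Leg 3 (027°, 20.0 mi): east 20.0 sin 27° = 9.08, north 20.0 cos 27° = 17.82
Net north component: 25.49 mi.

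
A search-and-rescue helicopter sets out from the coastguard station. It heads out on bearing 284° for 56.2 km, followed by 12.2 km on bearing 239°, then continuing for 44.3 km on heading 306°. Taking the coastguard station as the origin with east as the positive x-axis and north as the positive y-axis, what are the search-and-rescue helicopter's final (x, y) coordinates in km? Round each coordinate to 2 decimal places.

Leg 1 (284°, 56.2 km): east 56.2 sin 284° = -54.53, north 56.2 cos 284° = 13.60
Leg 2 (239°, 12.2 km): east 12.2 sin 239° = -10.46, north 12.2 cos 239° = -6.28
Leg 3 (306°, 44.3 km): east 44.3 sin 306° = -35.84, north 44.3 cos 306° = 26.04
Summing: -100.83 km east, 33.35 km north → (-100.83, 33.35).

(-100.83, 33.35)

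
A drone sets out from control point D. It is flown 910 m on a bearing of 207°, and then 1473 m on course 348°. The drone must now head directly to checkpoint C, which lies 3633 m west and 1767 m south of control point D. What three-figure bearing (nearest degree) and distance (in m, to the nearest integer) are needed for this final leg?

Leg 1 (207°, 910 m): east 910 sin 207° = -413.13, north 910 cos 207° = -810.82
Leg 2 (348°, 1473 m): east 1473 sin 348° = -306.25, north 1473 cos 348° = 1440.81
Current position: (-719.39, 630.00). Target: (-3633, -1767). Remaining: Δeast = -2913.61, Δnorth = -2397.00.
Bearing = atan2(-2913.61, -2397.00) mod 360° = 230.56°; distance = √((-2913.61)² + (-2397.00)²) = 3772.895 m.

231°, 3773 m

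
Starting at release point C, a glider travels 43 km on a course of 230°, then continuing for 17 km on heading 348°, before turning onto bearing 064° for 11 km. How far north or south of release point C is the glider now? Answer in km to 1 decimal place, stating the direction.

6.2 km south

Leg 1 (230°, 43 km): east 43 sin 230° = -32.94, north 43 cos 230° = -27.64
Leg 2 (348°, 17 km): east 17 sin 348° = -3.53, north 17 cos 348° = 16.63
Leg 3 (064°, 11 km): east 11 sin 64° = 9.89, north 11 cos 64° = 4.82
Net north component: -6.19 km.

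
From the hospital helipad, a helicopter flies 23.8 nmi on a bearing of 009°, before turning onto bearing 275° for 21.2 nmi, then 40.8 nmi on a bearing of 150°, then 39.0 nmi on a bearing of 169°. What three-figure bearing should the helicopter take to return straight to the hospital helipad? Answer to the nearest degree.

Leg 1 (009°, 23.8 nmi): east 23.8 sin 9° = 3.72, north 23.8 cos 9° = 23.51
Leg 2 (275°, 21.2 nmi): east 21.2 sin 275° = -21.12, north 21.2 cos 275° = 1.85
Leg 3 (150°, 40.8 nmi): east 40.8 sin 150° = 20.40, north 40.8 cos 150° = -35.33
Leg 4 (169°, 39.0 nmi): east 39.0 sin 169° = 7.44, north 39.0 cos 169° = -38.28
Net displacement: 10.45 east, -48.26 north. Direction back to start is (-10.45, 48.26): bearing = atan2(-10.45, 48.26) mod 360° = 347.79° ≈ 348°.

348°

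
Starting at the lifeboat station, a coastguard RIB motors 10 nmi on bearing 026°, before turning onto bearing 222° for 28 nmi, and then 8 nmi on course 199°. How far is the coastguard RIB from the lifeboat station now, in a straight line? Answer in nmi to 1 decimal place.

25.8 nmi

Leg 1 (026°, 10 nmi): east 10 sin 26° = 4.38, north 10 cos 26° = 8.99
Leg 2 (222°, 28 nmi): east 28 sin 222° = -18.74, north 28 cos 222° = -20.81
Leg 3 (199°, 8 nmi): east 8 sin 199° = -2.60, north 8 cos 199° = -7.56
Net: -16.96 east, -19.38 north. Distance = √((-16.96)² + (-19.38)²) = 25.754 nmi.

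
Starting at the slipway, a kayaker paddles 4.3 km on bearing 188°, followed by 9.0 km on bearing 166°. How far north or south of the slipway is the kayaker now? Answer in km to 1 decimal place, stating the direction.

Leg 1 (188°, 4.3 km): east 4.3 sin 188° = -0.60, north 4.3 cos 188° = -4.26
Leg 2 (166°, 9.0 km): east 9.0 sin 166° = 2.18, north 9.0 cos 166° = -8.73
Net north component: -12.99 km.

13.0 km south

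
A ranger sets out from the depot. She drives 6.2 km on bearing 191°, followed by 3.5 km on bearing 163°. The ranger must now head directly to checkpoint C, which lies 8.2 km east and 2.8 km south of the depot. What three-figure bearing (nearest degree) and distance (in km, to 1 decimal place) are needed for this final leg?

052°, 10.7 km

Leg 1 (191°, 6.2 km): east 6.2 sin 191° = -1.18, north 6.2 cos 191° = -6.09
Leg 2 (163°, 3.5 km): east 3.5 sin 163° = 1.02, north 3.5 cos 163° = -3.35
Current position: (-0.16, -9.43). Target: (8.2, -2.8). Remaining: Δeast = 8.36, Δnorth = 6.63.
Bearing = atan2(8.36, 6.63) mod 360° = 51.57°; distance = √((8.36)² + (6.63)²) = 10.672 km.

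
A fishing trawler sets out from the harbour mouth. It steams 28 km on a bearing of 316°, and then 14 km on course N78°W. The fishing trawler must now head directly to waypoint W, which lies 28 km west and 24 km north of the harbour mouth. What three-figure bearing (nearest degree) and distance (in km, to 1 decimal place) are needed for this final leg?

080°, 5.2 km

Leg 1 (316°, 28 km): east 28 sin 316° = -19.45, north 28 cos 316° = 20.14
Leg 2 (N78°W, 14 km): east 14 sin 282° = -13.69, north 14 cos 282° = 2.91
Current position: (-33.14, 23.05). Target: (-28, 24). Remaining: Δeast = 5.14, Δnorth = 0.95.
Bearing = atan2(5.14, 0.95) mod 360° = 79.56°; distance = √((5.14)² + (0.95)²) = 5.231 km.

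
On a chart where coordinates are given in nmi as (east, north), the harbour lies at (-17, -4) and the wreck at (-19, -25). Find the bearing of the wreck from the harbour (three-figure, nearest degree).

Δeast = -19 − -17 = -2.00; Δnorth = -25 − -4 = -21.00.
Bearing = atan2(Δeast, Δnorth) mod 360° = 185.44° ≈ 185°.

185°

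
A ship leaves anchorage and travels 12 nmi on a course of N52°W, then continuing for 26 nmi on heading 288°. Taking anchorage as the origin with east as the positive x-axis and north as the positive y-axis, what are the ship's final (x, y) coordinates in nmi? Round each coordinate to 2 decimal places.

(-34.18, 15.42)

Leg 1 (N52°W, 12 nmi): east 12 sin 308° = -9.46, north 12 cos 308° = 7.39
Leg 2 (288°, 26 nmi): east 26 sin 288° = -24.73, north 26 cos 288° = 8.03
Summing: -34.18 nmi east, 15.42 nmi north → (-34.18, 15.42).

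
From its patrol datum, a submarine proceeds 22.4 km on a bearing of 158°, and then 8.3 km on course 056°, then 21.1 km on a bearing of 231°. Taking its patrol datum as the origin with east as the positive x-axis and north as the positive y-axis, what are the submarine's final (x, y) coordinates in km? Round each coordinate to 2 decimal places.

Leg 1 (158°, 22.4 km): east 22.4 sin 158° = 8.39, north 22.4 cos 158° = -20.77
Leg 2 (056°, 8.3 km): east 8.3 sin 56° = 6.88, north 8.3 cos 56° = 4.64
Leg 3 (231°, 21.1 km): east 21.1 sin 231° = -16.40, north 21.1 cos 231° = -13.28
Summing: -1.13 km east, -29.41 km north → (-1.13, -29.41).

(-1.13, -29.41)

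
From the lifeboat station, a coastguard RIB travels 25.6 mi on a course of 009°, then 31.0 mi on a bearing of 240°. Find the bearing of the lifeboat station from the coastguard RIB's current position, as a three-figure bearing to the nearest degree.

113°

Leg 1 (009°, 25.6 mi): east 25.6 sin 9° = 4.00, north 25.6 cos 9° = 25.28
Leg 2 (240°, 31.0 mi): east 31.0 sin 240° = -26.85, north 31.0 cos 240° = -15.50
Net displacement: -22.84 east, 9.78 north. Direction back to start is (22.84, -9.78): bearing = atan2(22.84, -9.78) mod 360° = 113.19° ≈ 113°.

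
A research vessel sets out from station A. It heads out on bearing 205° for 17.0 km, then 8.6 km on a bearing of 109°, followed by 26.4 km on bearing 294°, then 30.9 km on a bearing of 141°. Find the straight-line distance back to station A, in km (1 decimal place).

31.7 km

Leg 1 (205°, 17.0 km): east 17.0 sin 205° = -7.18, north 17.0 cos 205° = -15.41
Leg 2 (109°, 8.6 km): east 8.6 sin 109° = 8.13, north 8.6 cos 109° = -2.80
Leg 3 (294°, 26.4 km): east 26.4 sin 294° = -24.12, north 26.4 cos 294° = 10.74
Leg 4 (141°, 30.9 km): east 30.9 sin 141° = 19.45, north 30.9 cos 141° = -24.01
Net: -3.72 east, -31.48 north. Distance = √((-3.72)² + (-31.48)²) = 31.703 km.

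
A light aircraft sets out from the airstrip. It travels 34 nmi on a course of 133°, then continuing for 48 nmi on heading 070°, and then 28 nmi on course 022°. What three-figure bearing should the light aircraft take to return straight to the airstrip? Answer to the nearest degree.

Leg 1 (133°, 34 nmi): east 34 sin 133° = 24.87, north 34 cos 133° = -23.19
Leg 2 (070°, 48 nmi): east 48 sin 70° = 45.11, north 48 cos 70° = 16.42
Leg 3 (022°, 28 nmi): east 28 sin 22° = 10.49, north 28 cos 22° = 25.96
Net displacement: 80.46 east, 19.19 north. Direction back to start is (-80.46, -19.19): bearing = atan2(-80.46, -19.19) mod 360° = 256.59° ≈ 257°.

257°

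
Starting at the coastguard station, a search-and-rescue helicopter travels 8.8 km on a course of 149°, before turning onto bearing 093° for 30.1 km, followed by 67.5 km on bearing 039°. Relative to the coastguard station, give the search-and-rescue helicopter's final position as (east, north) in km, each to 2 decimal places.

(77.07, 43.34)

Leg 1 (149°, 8.8 km): east 8.8 sin 149° = 4.53, north 8.8 cos 149° = -7.54
Leg 2 (093°, 30.1 km): east 30.1 sin 93° = 30.06, north 30.1 cos 93° = -1.58
Leg 3 (039°, 67.5 km): east 67.5 sin 39° = 42.48, north 67.5 cos 39° = 52.46
Summing: 77.07 km east, 43.34 km north → (77.07, 43.34).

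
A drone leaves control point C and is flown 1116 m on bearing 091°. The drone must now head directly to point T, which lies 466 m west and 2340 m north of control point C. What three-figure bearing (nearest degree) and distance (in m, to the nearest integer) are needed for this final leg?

Leg 1 (091°, 1116 m): east 1116 sin 91° = 1115.83, north 1116 cos 91° = -19.48
Current position: (1115.83, -19.48). Target: (-466, 2340). Remaining: Δeast = -1581.83, Δnorth = 2359.48.
Bearing = atan2(-1581.83, 2359.48) mod 360° = 326.16°; distance = √((-1581.83)² + (2359.48)²) = 2840.654 m.

326°, 2841 m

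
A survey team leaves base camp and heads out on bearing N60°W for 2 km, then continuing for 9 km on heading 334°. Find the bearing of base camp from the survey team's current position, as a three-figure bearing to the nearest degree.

Leg 1 (N60°W, 2 km): east 2 sin 300° = -1.73, north 2 cos 300° = 1.00
Leg 2 (334°, 9 km): east 9 sin 334° = -3.95, north 9 cos 334° = 8.09
Net displacement: -5.68 east, 9.09 north. Direction back to start is (5.68, -9.09): bearing = atan2(5.68, -9.09) mod 360° = 148.01° ≈ 148°.

148°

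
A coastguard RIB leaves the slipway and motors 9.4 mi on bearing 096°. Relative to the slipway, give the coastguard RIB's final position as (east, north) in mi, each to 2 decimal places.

Leg 1 (096°, 9.4 mi): east 9.4 sin 96° = 9.35, north 9.4 cos 96° = -0.98
Summing: 9.35 mi east, -0.98 mi north → (9.35, -0.98).

(9.35, -0.98)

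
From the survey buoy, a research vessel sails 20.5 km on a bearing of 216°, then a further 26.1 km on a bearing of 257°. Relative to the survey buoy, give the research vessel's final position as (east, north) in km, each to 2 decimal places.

(-37.48, -22.46)

Leg 1 (216°, 20.5 km): east 20.5 sin 216° = -12.05, north 20.5 cos 216° = -16.58
Leg 2 (257°, 26.1 km): east 26.1 sin 257° = -25.43, north 26.1 cos 257° = -5.87
Summing: -37.48 km east, -22.46 km north → (-37.48, -22.46).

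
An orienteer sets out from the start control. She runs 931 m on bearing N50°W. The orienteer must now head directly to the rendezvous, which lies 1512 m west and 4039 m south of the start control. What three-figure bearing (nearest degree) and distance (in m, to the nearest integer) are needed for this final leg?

190°, 4706 m

Leg 1 (N50°W, 931 m): east 931 sin 310° = -713.19, north 931 cos 310° = 598.44
Current position: (-713.19, 598.44). Target: (-1512, -4039). Remaining: Δeast = -798.81, Δnorth = -4637.44.
Bearing = atan2(-798.81, -4637.44) mod 360° = 189.77°; distance = √((-798.81)² + (-4637.44)²) = 4705.731 m.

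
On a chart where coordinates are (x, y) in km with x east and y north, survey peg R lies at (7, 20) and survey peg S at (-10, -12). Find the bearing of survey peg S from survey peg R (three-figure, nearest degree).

Δeast = -10 − 7 = -17.00; Δnorth = -12 − 20 = -32.00.
Bearing = atan2(Δeast, Δnorth) mod 360° = 207.98° ≈ 208°.

208°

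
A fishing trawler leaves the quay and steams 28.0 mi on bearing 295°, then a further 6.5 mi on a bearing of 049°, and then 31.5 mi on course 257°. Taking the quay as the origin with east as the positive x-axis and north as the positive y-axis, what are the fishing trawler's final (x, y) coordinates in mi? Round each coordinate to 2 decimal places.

(-51.16, 9.01)

Leg 1 (295°, 28.0 mi): east 28.0 sin 295° = -25.38, north 28.0 cos 295° = 11.83
Leg 2 (049°, 6.5 mi): east 6.5 sin 49° = 4.91, north 6.5 cos 49° = 4.26
Leg 3 (257°, 31.5 mi): east 31.5 sin 257° = -30.69, north 31.5 cos 257° = -7.09
Summing: -51.16 mi east, 9.01 mi north → (-51.16, 9.01).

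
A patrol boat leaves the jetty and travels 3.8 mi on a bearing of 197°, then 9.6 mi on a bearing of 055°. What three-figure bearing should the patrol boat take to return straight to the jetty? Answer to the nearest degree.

Leg 1 (197°, 3.8 mi): east 3.8 sin 197° = -1.11, north 3.8 cos 197° = -3.63
Leg 2 (055°, 9.6 mi): east 9.6 sin 55° = 7.86, north 9.6 cos 55° = 5.51
Net displacement: 6.75 east, 1.87 north. Direction back to start is (-6.75, -1.87): bearing = atan2(-6.75, -1.87) mod 360° = 254.50° ≈ 255°.

255°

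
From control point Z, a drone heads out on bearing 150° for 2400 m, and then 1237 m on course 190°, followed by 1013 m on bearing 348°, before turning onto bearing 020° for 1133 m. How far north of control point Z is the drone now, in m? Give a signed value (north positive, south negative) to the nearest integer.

Leg 1 (150°, 2400 m): east 2400 sin 150° = 1200.00, north 2400 cos 150° = -2078.46
Leg 2 (190°, 1237 m): east 1237 sin 190° = -214.80, north 1237 cos 190° = -1218.21
Leg 3 (348°, 1013 m): east 1013 sin 348° = -210.61, north 1013 cos 348° = 990.86
Leg 4 (020°, 1133 m): east 1133 sin 20° = 387.51, north 1133 cos 20° = 1064.67
Net north component: -1241.13 m.

-1241 m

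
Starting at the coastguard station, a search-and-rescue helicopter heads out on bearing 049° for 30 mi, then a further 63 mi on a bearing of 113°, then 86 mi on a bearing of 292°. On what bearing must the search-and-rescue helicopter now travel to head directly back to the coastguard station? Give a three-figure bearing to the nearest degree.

Leg 1 (049°, 30 mi): east 30 sin 49° = 22.64, north 30 cos 49° = 19.68
Leg 2 (113°, 63 mi): east 63 sin 113° = 57.99, north 63 cos 113° = -24.62
Leg 3 (292°, 86 mi): east 86 sin 292° = -79.74, north 86 cos 292° = 32.22
Net displacement: 0.90 east, 27.28 north. Direction back to start is (-0.90, -27.28): bearing = atan2(-0.90, -27.28) mod 360° = 181.88° ≈ 182°.

182°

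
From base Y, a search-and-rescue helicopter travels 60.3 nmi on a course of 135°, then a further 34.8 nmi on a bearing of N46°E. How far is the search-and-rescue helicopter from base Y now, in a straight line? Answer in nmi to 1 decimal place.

70.1 nmi

Leg 1 (135°, 60.3 nmi): east 60.3 sin 135° = 42.64, north 60.3 cos 135° = -42.64
Leg 2 (N46°E, 34.8 nmi): east 34.8 sin 46° = 25.03, north 34.8 cos 46° = 24.17
Net: 67.67 east, -18.46 north. Distance = √((67.67)² + (-18.46)²) = 70.145 nmi.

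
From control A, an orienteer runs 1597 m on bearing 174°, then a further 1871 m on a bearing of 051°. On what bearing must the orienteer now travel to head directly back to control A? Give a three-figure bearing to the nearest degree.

Leg 1 (174°, 1597 m): east 1597 sin 174° = 166.93, north 1597 cos 174° = -1588.25
Leg 2 (051°, 1871 m): east 1871 sin 51° = 1454.04, north 1871 cos 51° = 1177.46
Net displacement: 1620.97 east, -410.79 north. Direction back to start is (-1620.97, 410.79): bearing = atan2(-1620.97, 410.79) mod 360° = 284.22° ≈ 284°.

284°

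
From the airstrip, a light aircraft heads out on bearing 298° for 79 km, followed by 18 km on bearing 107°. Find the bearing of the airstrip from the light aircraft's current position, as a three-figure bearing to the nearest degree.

121°

Leg 1 (298°, 79 km): east 79 sin 298° = -69.75, north 79 cos 298° = 37.09
Leg 2 (107°, 18 km): east 18 sin 107° = 17.21, north 18 cos 107° = -5.26
Net displacement: -52.54 east, 31.83 north. Direction back to start is (52.54, -31.83): bearing = atan2(52.54, -31.83) mod 360° = 121.21° ≈ 121°.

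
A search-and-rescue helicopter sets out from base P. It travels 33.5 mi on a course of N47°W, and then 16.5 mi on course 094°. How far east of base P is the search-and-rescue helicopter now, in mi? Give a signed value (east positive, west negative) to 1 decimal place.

-8.0 mi

Leg 1 (N47°W, 33.5 mi): east 33.5 sin 313° = -24.50, north 33.5 cos 313° = 22.85
Leg 2 (094°, 16.5 mi): east 16.5 sin 94° = 16.46, north 16.5 cos 94° = -1.15
Net east component: -8.04 mi.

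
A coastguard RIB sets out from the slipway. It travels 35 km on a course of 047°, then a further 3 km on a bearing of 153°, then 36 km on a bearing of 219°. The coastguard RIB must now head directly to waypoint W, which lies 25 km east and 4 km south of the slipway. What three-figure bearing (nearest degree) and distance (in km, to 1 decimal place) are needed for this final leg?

082°, 20.9 km

Leg 1 (047°, 35 km): east 35 sin 47° = 25.60, north 35 cos 47° = 23.87
Leg 2 (153°, 3 km): east 3 sin 153° = 1.36, north 3 cos 153° = -2.67
Leg 3 (219°, 36 km): east 36 sin 219° = -22.66, north 36 cos 219° = -27.98
Current position: (4.30, -6.78). Target: (25, -4). Remaining: Δeast = 20.70, Δnorth = 2.78.
Bearing = atan2(20.70, 2.78) mod 360° = 82.35°; distance = √((20.70)² + (2.78)²) = 20.882 km.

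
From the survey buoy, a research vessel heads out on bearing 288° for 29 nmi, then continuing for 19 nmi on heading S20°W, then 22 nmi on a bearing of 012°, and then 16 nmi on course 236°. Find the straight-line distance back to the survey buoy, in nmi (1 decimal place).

42.9 nmi

Leg 1 (288°, 29 nmi): east 29 sin 288° = -27.58, north 29 cos 288° = 8.96
Leg 2 (S20°W, 19 nmi): east 19 sin 200° = -6.50, north 19 cos 200° = -17.85
Leg 3 (012°, 22 nmi): east 22 sin 12° = 4.57, north 22 cos 12° = 21.52
Leg 4 (236°, 16 nmi): east 16 sin 236° = -13.26, north 16 cos 236° = -8.95
Net: -42.77 east, 3.68 north. Distance = √((-42.77)² + (3.68)²) = 42.928 nmi.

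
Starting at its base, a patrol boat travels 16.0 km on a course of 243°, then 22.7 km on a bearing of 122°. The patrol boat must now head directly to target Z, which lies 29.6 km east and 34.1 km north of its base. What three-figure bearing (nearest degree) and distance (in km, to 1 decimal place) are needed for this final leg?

Leg 1 (243°, 16.0 km): east 16.0 sin 243° = -14.26, north 16.0 cos 243° = -7.26
Leg 2 (122°, 22.7 km): east 22.7 sin 122° = 19.25, north 22.7 cos 122° = -12.03
Current position: (4.99, -19.29). Target: (29.6, 34.1). Remaining: Δeast = 24.61, Δnorth = 53.39.
Bearing = atan2(24.61, 53.39) mod 360° = 24.74°; distance = √((24.61)² + (53.39)²) = 58.790 km.

025°, 58.8 km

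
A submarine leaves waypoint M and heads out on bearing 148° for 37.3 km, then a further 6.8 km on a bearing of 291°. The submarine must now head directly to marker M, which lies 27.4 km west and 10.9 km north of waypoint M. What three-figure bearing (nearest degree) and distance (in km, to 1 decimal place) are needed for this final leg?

Leg 1 (148°, 37.3 km): east 37.3 sin 148° = 19.77, north 37.3 cos 148° = -31.63
Leg 2 (291°, 6.8 km): east 6.8 sin 291° = -6.35, north 6.8 cos 291° = 2.44
Current position: (13.42, -29.20). Target: (-27.4, 10.9). Remaining: Δeast = -40.82, Δnorth = 40.10.
Bearing = atan2(-40.82, 40.10) mod 360° = 314.49°; distance = √((-40.82)² + (40.10)²) = 57.216 km.

314°, 57.2 km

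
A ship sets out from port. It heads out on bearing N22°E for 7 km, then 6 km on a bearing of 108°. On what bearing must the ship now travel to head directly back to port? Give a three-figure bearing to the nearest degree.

Leg 1 (N22°E, 7 km): east 7 sin 22° = 2.62, north 7 cos 22° = 6.49
Leg 2 (108°, 6 km): east 6 sin 108° = 5.71, north 6 cos 108° = -1.85
Net displacement: 8.33 east, 4.64 north. Direction back to start is (-8.33, -4.64): bearing = atan2(-8.33, -4.64) mod 360° = 240.90° ≈ 241°.

241°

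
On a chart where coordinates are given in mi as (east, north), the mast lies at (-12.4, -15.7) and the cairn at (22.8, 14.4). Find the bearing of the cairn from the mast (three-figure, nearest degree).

Δeast = 22.8 − -12.4 = 35.20; Δnorth = 14.4 − -15.7 = 30.10.
Bearing = atan2(Δeast, Δnorth) mod 360° = 49.47° ≈ 049°.

049°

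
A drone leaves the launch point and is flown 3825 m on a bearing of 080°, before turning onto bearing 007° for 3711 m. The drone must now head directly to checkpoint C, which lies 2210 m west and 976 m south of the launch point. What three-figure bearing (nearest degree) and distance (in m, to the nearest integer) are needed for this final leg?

Leg 1 (080°, 3825 m): east 3825 sin 80° = 3766.89, north 3825 cos 80° = 664.20
Leg 2 (007°, 3711 m): east 3711 sin 7° = 452.26, north 3711 cos 7° = 3683.34
Current position: (4219.15, 4347.54). Target: (-2210, -976). Remaining: Δeast = -6429.15, Δnorth = -5323.54.
Bearing = atan2(-6429.15, -5323.54) mod 360° = 230.37°; distance = √((-6429.15)² + (-5323.54)²) = 8347.098 m.

230°, 8347 m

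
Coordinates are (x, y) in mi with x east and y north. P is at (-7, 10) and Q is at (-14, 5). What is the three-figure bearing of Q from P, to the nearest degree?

Δeast = -14 − -7 = -7.00; Δnorth = 5 − 10 = -5.00.
Bearing = atan2(Δeast, Δnorth) mod 360° = 234.46° ≈ 234°.

234°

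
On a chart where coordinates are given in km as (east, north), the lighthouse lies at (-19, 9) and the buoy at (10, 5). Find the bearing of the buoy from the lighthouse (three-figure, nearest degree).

Δeast = 10 − -19 = 29.00; Δnorth = 5 − 9 = -4.00.
Bearing = atan2(Δeast, Δnorth) mod 360° = 97.85° ≈ 098°.

098°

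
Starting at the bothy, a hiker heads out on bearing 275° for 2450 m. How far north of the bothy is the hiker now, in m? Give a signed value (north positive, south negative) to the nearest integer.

214 m

Leg 1 (275°, 2450 m): east 2450 sin 275° = -2440.68, north 2450 cos 275° = 213.53
Net north component: 213.53 m.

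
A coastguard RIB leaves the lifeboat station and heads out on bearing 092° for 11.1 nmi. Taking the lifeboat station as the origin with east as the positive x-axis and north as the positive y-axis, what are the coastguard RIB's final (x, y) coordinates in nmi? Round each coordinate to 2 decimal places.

Leg 1 (092°, 11.1 nmi): east 11.1 sin 92° = 11.09, north 11.1 cos 92° = -0.39
Summing: 11.09 nmi east, -0.39 nmi north → (11.09, -0.39).

(11.09, -0.39)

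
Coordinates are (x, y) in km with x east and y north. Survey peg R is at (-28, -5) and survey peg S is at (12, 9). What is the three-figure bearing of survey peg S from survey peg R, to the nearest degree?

Δeast = 12 − -28 = 40.00; Δnorth = 9 − -5 = 14.00.
Bearing = atan2(Δeast, Δnorth) mod 360° = 70.71° ≈ 071°.

071°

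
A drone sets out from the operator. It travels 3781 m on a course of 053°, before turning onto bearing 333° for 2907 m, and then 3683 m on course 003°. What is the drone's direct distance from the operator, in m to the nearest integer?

Leg 1 (053°, 3781 m): east 3781 sin 53° = 3019.64, north 3781 cos 53° = 2275.46
Leg 2 (333°, 2907 m): east 2907 sin 333° = -1319.75, north 2907 cos 333° = 2590.16
Leg 3 (003°, 3683 m): east 3683 sin 3° = 192.75, north 3683 cos 3° = 3677.95
Net: 1892.64 east, 8543.57 north. Distance = √((1892.64)² + (8543.57)²) = 8750.698 m.

8751 m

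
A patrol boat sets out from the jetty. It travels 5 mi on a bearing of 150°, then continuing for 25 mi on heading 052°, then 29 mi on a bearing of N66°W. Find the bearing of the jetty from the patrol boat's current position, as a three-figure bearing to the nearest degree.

Leg 1 (150°, 5 mi): east 5 sin 150° = 2.50, north 5 cos 150° = -4.33
Leg 2 (052°, 25 mi): east 25 sin 52° = 19.70, north 25 cos 52° = 15.39
Leg 3 (N66°W, 29 mi): east 29 sin 294° = -26.49, north 29 cos 294° = 11.80
Net displacement: -4.29 east, 22.86 north. Direction back to start is (4.29, -22.86): bearing = atan2(4.29, -22.86) mod 360° = 169.36° ≈ 169°.

169°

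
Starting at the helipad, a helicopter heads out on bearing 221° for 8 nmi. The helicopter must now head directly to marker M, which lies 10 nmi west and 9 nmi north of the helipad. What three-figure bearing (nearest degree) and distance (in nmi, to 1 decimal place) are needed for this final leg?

342°, 15.8 nmi

Leg 1 (221°, 8 nmi): east 8 sin 221° = -5.25, north 8 cos 221° = -6.04
Current position: (-5.25, -6.04). Target: (-10, 9). Remaining: Δeast = -4.75, Δnorth = 15.04.
Bearing = atan2(-4.75, 15.04) mod 360° = 342.46°; distance = √((-4.75)² + (15.04)²) = 15.771 nmi.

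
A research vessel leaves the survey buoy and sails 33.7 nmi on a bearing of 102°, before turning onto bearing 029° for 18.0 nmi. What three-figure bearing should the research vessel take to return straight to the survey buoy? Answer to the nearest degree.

258°

Leg 1 (102°, 33.7 nmi): east 33.7 sin 102° = 32.96, north 33.7 cos 102° = -7.01
Leg 2 (029°, 18.0 nmi): east 18.0 sin 29° = 8.73, north 18.0 cos 29° = 15.74
Net displacement: 41.69 east, 8.74 north. Direction back to start is (-41.69, -8.74): bearing = atan2(-41.69, -8.74) mod 360° = 258.16° ≈ 258°.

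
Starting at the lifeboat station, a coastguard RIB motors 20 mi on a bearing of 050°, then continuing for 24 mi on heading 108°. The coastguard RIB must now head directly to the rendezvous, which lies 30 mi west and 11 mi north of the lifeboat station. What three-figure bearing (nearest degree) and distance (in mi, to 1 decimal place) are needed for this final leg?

275°, 68.4 mi

Leg 1 (050°, 20 mi): east 20 sin 50° = 15.32, north 20 cos 50° = 12.86
Leg 2 (108°, 24 mi): east 24 sin 108° = 22.83, north 24 cos 108° = -7.42
Current position: (38.15, 5.44). Target: (-30, 11). Remaining: Δeast = -68.15, Δnorth = 5.56.
Bearing = atan2(-68.15, 5.56) mod 360° = 274.66°; distance = √((-68.15)² + (5.56)²) = 68.373 mi.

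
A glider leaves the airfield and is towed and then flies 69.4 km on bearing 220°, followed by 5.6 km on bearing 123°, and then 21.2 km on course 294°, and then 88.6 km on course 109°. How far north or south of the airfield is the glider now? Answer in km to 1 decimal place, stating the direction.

Leg 1 (220°, 69.4 km): east 69.4 sin 220° = -44.61, north 69.4 cos 220° = -53.16
Leg 2 (123°, 5.6 km): east 5.6 sin 123° = 4.70, north 5.6 cos 123° = -3.05
Leg 3 (294°, 21.2 km): east 21.2 sin 294° = -19.37, north 21.2 cos 294° = 8.62
Leg 4 (109°, 88.6 km): east 88.6 sin 109° = 83.77, north 88.6 cos 109° = -28.85
Net north component: -76.44 km.

76.4 km south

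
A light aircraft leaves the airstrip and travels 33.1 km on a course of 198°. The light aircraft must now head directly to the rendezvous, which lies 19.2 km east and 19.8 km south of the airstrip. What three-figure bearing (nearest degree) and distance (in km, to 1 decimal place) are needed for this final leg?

Leg 1 (198°, 33.1 km): east 33.1 sin 198° = -10.23, north 33.1 cos 198° = -31.48
Current position: (-10.23, -31.48). Target: (19.2, -19.8). Remaining: Δeast = 29.43, Δnorth = 11.68.
Bearing = atan2(29.43, 11.68) mod 360° = 68.35°; distance = √((29.43)² + (11.68)²) = 31.662 km.

068°, 31.7 km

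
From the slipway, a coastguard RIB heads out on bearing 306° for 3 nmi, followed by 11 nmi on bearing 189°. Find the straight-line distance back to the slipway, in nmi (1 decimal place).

10.0 nmi

Leg 1 (306°, 3 nmi): east 3 sin 306° = -2.43, north 3 cos 306° = 1.76
Leg 2 (189°, 11 nmi): east 11 sin 189° = -1.72, north 11 cos 189° = -10.86
Net: -4.15 east, -9.10 north. Distance = √((-4.15)² + (-9.10)²) = 10.002 nmi.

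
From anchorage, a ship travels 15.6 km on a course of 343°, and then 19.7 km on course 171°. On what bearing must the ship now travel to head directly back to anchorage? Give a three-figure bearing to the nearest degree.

018°

Leg 1 (343°, 15.6 km): east 15.6 sin 343° = -4.56, north 15.6 cos 343° = 14.92
Leg 2 (171°, 19.7 km): east 19.7 sin 171° = 3.08, north 19.7 cos 171° = -19.46
Net displacement: -1.48 east, -4.54 north. Direction back to start is (1.48, 4.54): bearing = atan2(1.48, 4.54) mod 360° = 18.05° ≈ 018°.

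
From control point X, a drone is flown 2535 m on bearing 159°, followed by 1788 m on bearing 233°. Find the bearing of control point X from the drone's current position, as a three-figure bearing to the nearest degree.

Leg 1 (159°, 2535 m): east 2535 sin 159° = 908.46, north 2535 cos 159° = -2366.63
Leg 2 (233°, 1788 m): east 1788 sin 233° = -1427.96, north 1788 cos 233° = -1076.05
Net displacement: -519.50 east, -3442.67 north. Direction back to start is (519.50, 3442.67): bearing = atan2(519.50, 3442.67) mod 360° = 8.58° ≈ 009°.

009°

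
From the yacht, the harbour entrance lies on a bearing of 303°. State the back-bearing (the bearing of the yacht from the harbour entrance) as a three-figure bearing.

Back-bearing = 303° − 180° = 123°.

123°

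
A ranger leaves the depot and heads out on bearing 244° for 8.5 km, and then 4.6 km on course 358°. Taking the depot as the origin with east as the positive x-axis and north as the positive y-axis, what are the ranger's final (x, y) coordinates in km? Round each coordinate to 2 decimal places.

Leg 1 (244°, 8.5 km): east 8.5 sin 244° = -7.64, north 8.5 cos 244° = -3.73
Leg 2 (358°, 4.6 km): east 4.6 sin 358° = -0.16, north 4.6 cos 358° = 4.60
Summing: -7.80 km east, 0.87 km north → (-7.80, 0.87).

(-7.80, 0.87)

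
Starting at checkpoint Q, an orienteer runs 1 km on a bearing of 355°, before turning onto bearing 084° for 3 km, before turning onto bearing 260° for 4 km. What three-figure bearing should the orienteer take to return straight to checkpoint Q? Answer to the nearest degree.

Leg 1 (355°, 1 km): east 1 sin 355° = -0.09, north 1 cos 355° = 1.00
Leg 2 (084°, 3 km): east 3 sin 84° = 2.98, north 3 cos 84° = 0.31
Leg 3 (260°, 4 km): east 4 sin 260° = -3.94, north 4 cos 260° = -0.69
Net displacement: -1.04 east, 0.62 north. Direction back to start is (1.04, -0.62): bearing = atan2(1.04, -0.62) mod 360° = 120.54° ≈ 121°.

121°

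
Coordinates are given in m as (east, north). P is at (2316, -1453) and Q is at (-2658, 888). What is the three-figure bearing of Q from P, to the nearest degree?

295°

Δeast = -2658 − 2316 = -4974.00; Δnorth = 888 − -1453 = 2341.00.
Bearing = atan2(Δeast, Δnorth) mod 360° = 295.20° ≈ 295°.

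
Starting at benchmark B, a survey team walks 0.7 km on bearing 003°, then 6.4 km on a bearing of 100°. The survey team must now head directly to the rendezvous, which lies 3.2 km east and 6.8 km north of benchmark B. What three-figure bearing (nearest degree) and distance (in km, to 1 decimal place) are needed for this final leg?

336°, 7.9 km

Leg 1 (003°, 0.7 km): east 0.7 sin 3° = 0.04, north 0.7 cos 3° = 0.70
Leg 2 (100°, 6.4 km): east 6.4 sin 100° = 6.30, north 6.4 cos 100° = -1.11
Current position: (6.34, -0.41). Target: (3.2, 6.8). Remaining: Δeast = -3.14, Δnorth = 7.21.
Bearing = atan2(-3.14, 7.21) mod 360° = 336.48°; distance = √((-3.14)² + (7.21)²) = 7.866 km.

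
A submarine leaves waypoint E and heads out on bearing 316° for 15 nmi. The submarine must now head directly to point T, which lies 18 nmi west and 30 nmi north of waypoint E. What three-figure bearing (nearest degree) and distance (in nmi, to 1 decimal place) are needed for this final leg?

Leg 1 (316°, 15 nmi): east 15 sin 316° = -10.42, north 15 cos 316° = 10.79
Current position: (-10.42, 10.79). Target: (-18, 30). Remaining: Δeast = -7.58, Δnorth = 19.21.
Bearing = atan2(-7.58, 19.21) mod 360° = 338.47°; distance = √((-7.58)² + (19.21)²) = 20.651 nmi.

338°, 20.7 nmi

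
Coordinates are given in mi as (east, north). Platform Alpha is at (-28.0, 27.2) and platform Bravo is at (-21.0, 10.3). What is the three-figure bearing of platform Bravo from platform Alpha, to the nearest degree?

158°

Δeast = -21.0 − -28.0 = 7.00; Δnorth = 10.3 − 27.2 = -16.90.
Bearing = atan2(Δeast, Δnorth) mod 360° = 157.50° ≈ 158°.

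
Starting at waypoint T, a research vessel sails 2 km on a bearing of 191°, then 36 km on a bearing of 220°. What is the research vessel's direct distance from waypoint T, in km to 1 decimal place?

Leg 1 (191°, 2 km): east 2 sin 191° = -0.38, north 2 cos 191° = -1.96
Leg 2 (220°, 36 km): east 36 sin 220° = -23.14, north 36 cos 220° = -27.58
Net: -23.52 east, -29.54 north. Distance = √((-23.52)² + (-29.54)²) = 37.762 km.

37.8 km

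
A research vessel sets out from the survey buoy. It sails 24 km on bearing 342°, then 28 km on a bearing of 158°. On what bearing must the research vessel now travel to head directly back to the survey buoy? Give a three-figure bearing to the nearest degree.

Leg 1 (342°, 24 km): east 24 sin 342° = -7.42, north 24 cos 342° = 22.83
Leg 2 (158°, 28 km): east 28 sin 158° = 10.49, north 28 cos 158° = -25.96
Net displacement: 3.07 east, -3.14 north. Direction back to start is (-3.07, 3.14): bearing = atan2(-3.07, 3.14) mod 360° = 315.58° ≈ 316°.

316°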